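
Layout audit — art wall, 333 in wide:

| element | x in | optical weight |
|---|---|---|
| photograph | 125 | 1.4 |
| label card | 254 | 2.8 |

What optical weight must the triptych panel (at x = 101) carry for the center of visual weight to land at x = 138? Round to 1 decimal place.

Fixed elements: Σw = 1.4 + 2.8 = 4.2, Σw·x = 1.4·125 + 2.8·254 = 886.2.
Set Σw·x/Σw = 138: (886.2 + 101w) = 138·(4.2 + w).
Solving: w = (138·4.2 − 886.2) / (101 − 138) = -306.6 / -37 ≈ 8.29.

w ≈ 8.3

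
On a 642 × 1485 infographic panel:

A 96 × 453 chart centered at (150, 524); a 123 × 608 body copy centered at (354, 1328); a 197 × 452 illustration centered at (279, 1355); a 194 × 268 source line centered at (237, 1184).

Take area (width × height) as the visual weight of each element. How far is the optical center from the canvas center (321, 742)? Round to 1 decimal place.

≈ 434.5

Areas → weights: chart 96·453 = 43488, body copy 123·608 = 74784, illustration 197·452 = 89044, source line 194·268 = 51992; Σw = 259308.
Σw·x = 43488·150 + 74784·354 + 89044·279 + 51992·237 = 70162116, so x̄ = 70162116/259308 ≈ 270.57.
Σw·y = 43488·524 + 74784·1328 + 89044·1355 + 51992·1184 = 304314012, so ȳ = 304314012/259308 ≈ 1173.56.
Relative to (321, 742): Δ = (-50.43, 431.56); |Δ| = √(-50.43² + 431.56²) ≈ 434.50.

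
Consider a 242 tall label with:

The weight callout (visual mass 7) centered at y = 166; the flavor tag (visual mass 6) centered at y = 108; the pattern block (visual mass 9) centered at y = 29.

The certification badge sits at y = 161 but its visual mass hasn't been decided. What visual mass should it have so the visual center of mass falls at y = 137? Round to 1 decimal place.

w ≈ 39.3

Known weights sum to 7 + 6 + 9 = 22; their moment is 7·166 + 6·108 + 9·29 = 2071.
Balance at y = 137 requires (2071 + w·161) / (22 + w) = 137.
So w = (137·22 − 2071)/(161 − 137) = 943/24 ≈ 39.29.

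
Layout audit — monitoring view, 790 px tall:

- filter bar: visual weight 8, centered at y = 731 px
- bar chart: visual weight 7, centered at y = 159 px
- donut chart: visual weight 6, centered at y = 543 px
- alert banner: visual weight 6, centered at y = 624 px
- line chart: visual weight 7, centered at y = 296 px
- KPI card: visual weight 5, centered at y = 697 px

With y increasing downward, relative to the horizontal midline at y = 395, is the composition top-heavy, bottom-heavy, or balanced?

Total weight = 8 + 7 + 6 + 6 + 7 + 5 = 39.
y: (8·731 + 7·159 + 6·543 + 6·624 + 7·296 + 5·697) / 39 = 19520 / 39 ≈ 500.51
500.5 lies below (larger y than) the midline 395, so the layout is bottom-heavy.

bottom-heavy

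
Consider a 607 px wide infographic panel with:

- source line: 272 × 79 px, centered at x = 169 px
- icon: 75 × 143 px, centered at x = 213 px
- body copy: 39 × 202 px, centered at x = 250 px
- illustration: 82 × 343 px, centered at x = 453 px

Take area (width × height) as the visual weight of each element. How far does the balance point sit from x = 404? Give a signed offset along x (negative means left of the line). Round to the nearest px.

≈ -102 px

Areas: source line 272·79 = 21488, icon 75·143 = 10725, body copy 39·202 = 7878, illustration 82·343 = 28126. Total weight = 68217.
x: (21488·169 + 10725·213 + 7878·250 + 28126·453) / 68217 = 20626475 / 68217 ≈ 302.37
Against x = 404, that's 302.37 − 404 = -101.63.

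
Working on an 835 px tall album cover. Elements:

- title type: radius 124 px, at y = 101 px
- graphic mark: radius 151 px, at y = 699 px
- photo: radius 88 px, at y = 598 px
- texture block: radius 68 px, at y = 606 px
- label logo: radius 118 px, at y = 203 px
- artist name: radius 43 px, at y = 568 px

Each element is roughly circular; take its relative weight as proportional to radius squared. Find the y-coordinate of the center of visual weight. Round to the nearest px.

r² weights: title type 124² = 15376, graphic mark 151² = 22801, photo 88² = 7744, texture block 68² = 4624, label logo 118² = 13924, artist name 43² = 1849. Total = 66318.
Σw·y = 28800735; ȳ = 28800735/66318 ≈ 434.28.

y ≈ 434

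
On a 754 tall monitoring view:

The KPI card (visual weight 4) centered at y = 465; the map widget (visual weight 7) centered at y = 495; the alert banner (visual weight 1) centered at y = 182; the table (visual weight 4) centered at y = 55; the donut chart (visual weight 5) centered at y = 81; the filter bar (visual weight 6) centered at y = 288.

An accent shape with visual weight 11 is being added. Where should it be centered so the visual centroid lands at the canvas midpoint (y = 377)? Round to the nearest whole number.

After adding the accent shape, total weight = 4 + 7 + 1 + 4 + 5 + 6 + 11 = 38.
y: target moment 38×377 = 14326; current 4·465 + 7·495 + 1·182 + 4·55 + 5·81 + 6·288 = 7860; the accent shape supplies 6466, so y = 6466/11 ≈ 587.82.

y ≈ 588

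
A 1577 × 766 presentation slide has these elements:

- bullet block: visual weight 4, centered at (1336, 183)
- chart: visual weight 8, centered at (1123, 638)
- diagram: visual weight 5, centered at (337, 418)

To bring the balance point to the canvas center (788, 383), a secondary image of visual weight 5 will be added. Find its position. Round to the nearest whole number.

(265, 100)

With the secondary image, Σw becomes 4 + 8 + 5 + 5 = 22.
x: need Σw·x = 22·788 = 17336. Existing = 4·1336 + 8·1123 + 5·337 = 16013. Remainder 1323 / 5 ≈ 264.60.
y: need Σw·y = 22·383 = 8426. Existing = 4·183 + 8·638 + 5·418 = 7926. Remainder 500 / 5 ≈ 100.00.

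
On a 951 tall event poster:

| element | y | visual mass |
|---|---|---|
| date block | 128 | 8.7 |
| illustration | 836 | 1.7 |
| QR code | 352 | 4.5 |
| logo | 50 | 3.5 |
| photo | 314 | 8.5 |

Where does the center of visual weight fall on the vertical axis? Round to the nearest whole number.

Weights sum to 8.7 + 1.7 + 4.5 + 3.5 + 8.5 = 26.9.
y: (8.7·128 + 1.7·836 + 4.5·352 + 3.5·50 + 8.5·314) / 26.9 = 6962.8 / 26.9 ≈ 258.84

y ≈ 259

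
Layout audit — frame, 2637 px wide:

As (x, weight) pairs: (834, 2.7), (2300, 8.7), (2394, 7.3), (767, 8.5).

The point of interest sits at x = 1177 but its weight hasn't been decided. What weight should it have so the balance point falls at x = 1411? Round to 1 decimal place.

Fixed elements: Σw = 2.7 + 8.7 + 7.3 + 8.5 = 27.2, Σw·x = 2.7·834 + 8.7·2300 + 7.3·2394 + 8.5·767 = 46257.5.
Balance at x = 1411 requires (46257.5 + w·1177) / (27.2 + w) = 1411.
Solving: w = (1411·27.2 − 46257.5) / (1177 − 1411) = -7878.3 / -234 ≈ 33.67.

w ≈ 33.7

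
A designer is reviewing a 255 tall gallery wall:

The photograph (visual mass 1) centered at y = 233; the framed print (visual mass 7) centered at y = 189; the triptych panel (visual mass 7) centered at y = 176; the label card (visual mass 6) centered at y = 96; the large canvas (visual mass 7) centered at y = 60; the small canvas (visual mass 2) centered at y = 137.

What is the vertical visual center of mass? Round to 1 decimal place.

y ≈ 135.3

Weights sum to 1 + 7 + 7 + 6 + 7 + 2 = 30.
y: moment 4058 / weight 30 ≈ 135.27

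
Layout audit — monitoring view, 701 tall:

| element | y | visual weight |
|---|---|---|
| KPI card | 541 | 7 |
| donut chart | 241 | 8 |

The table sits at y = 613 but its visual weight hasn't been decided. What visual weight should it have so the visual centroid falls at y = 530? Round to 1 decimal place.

w ≈ 26.9

Fixed elements: Σw = 7 + 8 = 15, Σw·y = 7·541 + 8·241 = 5715.
Set Σw·y/Σw = 530: (5715 + 613w) = 530·(15 + w).
So w = (530·15 − 5715)/(613 − 530) = 2235/83 ≈ 26.93.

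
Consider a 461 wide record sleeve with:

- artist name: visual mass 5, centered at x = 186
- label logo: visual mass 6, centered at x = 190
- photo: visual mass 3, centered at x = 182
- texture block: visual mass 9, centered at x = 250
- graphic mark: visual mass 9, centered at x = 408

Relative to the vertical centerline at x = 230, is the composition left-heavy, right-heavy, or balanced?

Weights sum to 5 + 6 + 3 + 9 + 9 = 32.
x: (5·186 + 6·190 + 3·182 + 9·250 + 9·408) / 32 = 8538 / 32 ≈ 266.81
266.8 vs midline 230 → right-heavy.

right-heavy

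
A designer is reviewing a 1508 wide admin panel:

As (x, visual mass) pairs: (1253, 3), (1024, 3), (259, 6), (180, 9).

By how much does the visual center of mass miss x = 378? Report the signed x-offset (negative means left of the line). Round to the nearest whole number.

≈ 98

Total weight = 3 + 3 + 6 + 9 = 21.
Σw·x = 3·1253 + 3·1024 + 6·259 + 9·180 = 10005, so x̄ = 10005/21 ≈ 476.43.
Against x = 378, that's 476.43 − 378 = 98.43.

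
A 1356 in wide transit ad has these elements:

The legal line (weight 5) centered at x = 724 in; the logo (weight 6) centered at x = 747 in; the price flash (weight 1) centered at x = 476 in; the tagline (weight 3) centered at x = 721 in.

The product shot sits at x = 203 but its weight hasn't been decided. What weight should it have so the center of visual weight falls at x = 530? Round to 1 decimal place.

Known weights sum to 5 + 6 + 1 + 3 = 15; their moment is 5·724 + 6·747 + 1·476 + 3·721 = 10741.
Set Σw·x/Σw = 530: (10741 + 203w) = 530·(15 + w).
Solving: w = (530·15 − 10741) / (203 − 530) = -2791 / -327 ≈ 8.54.

w ≈ 8.5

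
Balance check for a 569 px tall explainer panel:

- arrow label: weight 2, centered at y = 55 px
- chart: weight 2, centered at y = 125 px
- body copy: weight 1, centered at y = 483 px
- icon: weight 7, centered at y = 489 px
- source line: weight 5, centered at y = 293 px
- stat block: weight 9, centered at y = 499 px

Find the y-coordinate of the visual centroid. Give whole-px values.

Total weight = 2 + 2 + 1 + 7 + 5 + 9 = 26.
Σw·y = 2·55 + 2·125 + 1·483 + 7·489 + 5·293 + 9·499 = 10222, so ȳ = 10222/26 ≈ 393.15.

y ≈ 393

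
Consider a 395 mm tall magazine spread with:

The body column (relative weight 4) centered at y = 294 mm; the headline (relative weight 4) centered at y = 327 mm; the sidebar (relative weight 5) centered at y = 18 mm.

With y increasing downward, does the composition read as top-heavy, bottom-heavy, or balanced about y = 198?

Weights sum to 4 + 4 + 5 = 13.
y-moment: 4·294 + 4·327 + 5·18 = 2574; centroid 2574/13 ≈ 198.00.
That equals the midline 198 — balanced.

balanced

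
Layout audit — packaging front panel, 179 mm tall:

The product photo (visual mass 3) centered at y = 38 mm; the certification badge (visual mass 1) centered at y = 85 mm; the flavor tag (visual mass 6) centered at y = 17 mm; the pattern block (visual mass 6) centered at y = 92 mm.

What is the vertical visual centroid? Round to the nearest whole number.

y ≈ 53

Total weight = 3 + 1 + 6 + 6 = 16.
y-moment: 3·38 + 1·85 + 6·17 + 6·92 = 853; centroid 853/16 ≈ 53.31.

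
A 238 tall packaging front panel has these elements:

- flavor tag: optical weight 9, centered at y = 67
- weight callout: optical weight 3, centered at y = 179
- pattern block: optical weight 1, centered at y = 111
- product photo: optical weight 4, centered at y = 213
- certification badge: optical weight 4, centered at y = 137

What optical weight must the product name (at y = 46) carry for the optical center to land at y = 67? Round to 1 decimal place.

Known weights sum to 9 + 3 + 1 + 4 + 4 = 21; their moment is 9·67 + 3·179 + 1·111 + 4·213 + 4·137 = 2651.
Balance at y = 67 requires (2651 + w·46) / (21 + w) = 67.
Solving: w = (67·21 − 2651) / (46 − 67) = -1244 / -21 ≈ 59.24.

w ≈ 59.2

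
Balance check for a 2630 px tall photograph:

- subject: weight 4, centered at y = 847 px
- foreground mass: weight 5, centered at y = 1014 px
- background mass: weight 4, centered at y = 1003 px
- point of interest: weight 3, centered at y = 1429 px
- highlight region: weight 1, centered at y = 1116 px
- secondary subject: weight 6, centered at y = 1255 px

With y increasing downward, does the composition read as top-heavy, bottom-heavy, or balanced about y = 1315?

Σw = 4 + 5 + 4 + 3 + 1 + 6 = 23.
Σw·y = 25403; ȳ = 25403/23 ≈ 1104.48.
Since 1104.5 is above (smaller y than) 1315, the composition reads top-heavy.

top-heavy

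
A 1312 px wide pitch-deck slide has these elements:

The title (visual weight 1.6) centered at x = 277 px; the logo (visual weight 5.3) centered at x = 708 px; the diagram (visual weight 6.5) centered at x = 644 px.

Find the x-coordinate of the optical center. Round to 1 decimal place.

Weights sum to 1.6 + 5.3 + 6.5 = 13.4.
x: (1.6·277 + 5.3·708 + 6.5·644) / 13.4 = 8381.6 / 13.4 ≈ 625.49

x ≈ 625.5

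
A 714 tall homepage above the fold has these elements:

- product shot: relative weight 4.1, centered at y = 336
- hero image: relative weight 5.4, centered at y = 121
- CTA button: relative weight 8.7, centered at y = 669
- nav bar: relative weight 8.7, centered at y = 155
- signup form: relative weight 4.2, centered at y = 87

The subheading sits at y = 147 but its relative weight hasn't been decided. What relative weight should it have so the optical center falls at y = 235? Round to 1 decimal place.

w ≈ 25.6

Existing Σw = 31.1 (4.1 + 5.4 + 8.7 + 8.7 + 4.2); existing moment 4.1·336 + 5.4·121 + 8.7·669 + 8.7·155 + 4.2·87 = 9565.2.
For the centroid to hit 235: (9565.2 + w·147) / (31.1 + w) = 235.
So w = (235·31.1 − 9565.2)/(147 − 235) = -2256.7/-88 ≈ 25.64.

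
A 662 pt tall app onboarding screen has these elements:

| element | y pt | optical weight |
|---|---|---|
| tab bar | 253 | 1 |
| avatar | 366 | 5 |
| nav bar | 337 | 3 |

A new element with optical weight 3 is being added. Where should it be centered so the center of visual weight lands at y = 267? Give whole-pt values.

After adding the new element, total weight = 1 + 5 + 3 + 3 = 12.
Along y: (3094 + 3·y) / 12 = 267 (existing moment 1·253 + 5·366 + 3·337 = 3094) ⇒ y = (3204 − 3094) / 3 ≈ 36.67.

y ≈ 37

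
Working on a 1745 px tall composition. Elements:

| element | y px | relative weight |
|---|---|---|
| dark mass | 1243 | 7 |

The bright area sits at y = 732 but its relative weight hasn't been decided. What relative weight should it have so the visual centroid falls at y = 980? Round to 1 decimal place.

Known: weight 7 with moment 7·1243 = 8701.
For the centroid to hit 980: (8701 + w·732) / (7 + w) = 980.
Rearranging, w·(732 − 980) = 980·7 − 8701 = -1841, so w ≈ -1841/-248 = 7.42.

w ≈ 7.4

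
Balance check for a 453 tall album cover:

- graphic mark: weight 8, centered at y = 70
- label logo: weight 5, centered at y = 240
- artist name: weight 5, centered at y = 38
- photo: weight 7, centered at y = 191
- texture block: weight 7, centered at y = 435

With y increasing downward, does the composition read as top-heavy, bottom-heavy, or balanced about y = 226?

top-heavy

Σw = 8 + 5 + 5 + 7 + 7 = 32.
y: (8·70 + 5·240 + 5·38 + 7·191 + 7·435) / 32 = 6332 / 32 ≈ 197.88
Since 197.9 is above (smaller y than) 226, the composition reads top-heavy.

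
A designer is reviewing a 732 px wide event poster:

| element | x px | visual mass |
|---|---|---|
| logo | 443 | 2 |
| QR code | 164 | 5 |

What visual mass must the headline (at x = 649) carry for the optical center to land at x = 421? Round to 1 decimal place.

w ≈ 5.4

Existing Σw = 7 (2 + 5); existing moment 2·443 + 5·164 = 1706.
For the centroid to hit 421: (1706 + w·649) / (7 + w) = 421.
Solving: w = (421·7 − 1706) / (649 − 421) = 1241 / 228 ≈ 5.44.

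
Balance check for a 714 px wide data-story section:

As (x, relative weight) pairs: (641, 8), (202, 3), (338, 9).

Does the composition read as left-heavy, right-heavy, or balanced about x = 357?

right-heavy

Σw = 8 + 3 + 9 = 20.
x-moment: 8·641 + 3·202 + 9·338 = 8776; centroid 8776/20 ≈ 438.80.
438.8 lies right of the midline 357, so the layout is right-heavy.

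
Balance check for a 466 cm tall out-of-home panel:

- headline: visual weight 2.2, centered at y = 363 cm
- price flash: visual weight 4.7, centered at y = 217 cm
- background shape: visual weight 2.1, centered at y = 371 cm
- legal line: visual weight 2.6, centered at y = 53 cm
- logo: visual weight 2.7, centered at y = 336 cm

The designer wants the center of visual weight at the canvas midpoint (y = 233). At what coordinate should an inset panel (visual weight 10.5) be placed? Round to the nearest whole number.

New total weight: (2.2 + 4.7 + 2.1 + 2.6 + 2.7) + 10.5 = 24.8.
y: need Σw·y = 24.8·233 = 5778.4. Existing = 2.2·363 + 4.7·217 + 2.1·371 + 2.6·53 + 2.7·336 = 3642.6. Remainder 2135.8 / 10.5 ≈ 203.41.

y ≈ 203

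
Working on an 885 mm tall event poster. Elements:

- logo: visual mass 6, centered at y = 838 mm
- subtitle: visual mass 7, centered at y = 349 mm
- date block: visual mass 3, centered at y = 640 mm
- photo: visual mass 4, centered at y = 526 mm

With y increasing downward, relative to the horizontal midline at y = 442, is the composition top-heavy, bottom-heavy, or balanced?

Total weight = 6 + 7 + 3 + 4 = 20.
y-moment: 6·838 + 7·349 + 3·640 + 4·526 = 11495; centroid 11495/20 ≈ 574.75.
574.8 vs midline 442 → bottom-heavy.

bottom-heavy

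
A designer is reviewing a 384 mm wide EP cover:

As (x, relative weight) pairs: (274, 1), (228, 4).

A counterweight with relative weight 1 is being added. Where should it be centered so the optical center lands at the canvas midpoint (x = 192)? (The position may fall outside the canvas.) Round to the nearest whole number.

x ≈ -34

New total weight: (1 + 4) + 1 = 6.
x: need Σw·x = 6·192 = 1152. Existing = 1·274 + 4·228 = 1186. Remainder -34 / 1 ≈ -34.00.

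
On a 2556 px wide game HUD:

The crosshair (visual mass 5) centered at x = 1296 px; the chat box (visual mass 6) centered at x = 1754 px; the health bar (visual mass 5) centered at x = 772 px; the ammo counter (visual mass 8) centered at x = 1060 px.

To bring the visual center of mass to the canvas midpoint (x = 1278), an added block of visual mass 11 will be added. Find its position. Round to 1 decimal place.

New total weight: (5 + 6 + 5 + 8) + 11 = 35.
x: need Σw·x = 35·1278 = 44730. Existing = 5·1296 + 6·1754 + 5·772 + 8·1060 = 29344. Remainder 15386 / 11 ≈ 1398.73.

x ≈ 1398.7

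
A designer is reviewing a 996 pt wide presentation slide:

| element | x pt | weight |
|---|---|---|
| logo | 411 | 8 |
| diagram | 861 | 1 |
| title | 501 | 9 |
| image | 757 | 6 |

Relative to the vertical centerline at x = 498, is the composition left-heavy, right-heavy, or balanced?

right-heavy

Weights sum to 8 + 1 + 9 + 6 = 24.
Σw·x = 8·411 + 1·861 + 9·501 + 6·757 = 13200, so x̄ = 13200/24 ≈ 550.00.
550.0 vs midline 498 → right-heavy.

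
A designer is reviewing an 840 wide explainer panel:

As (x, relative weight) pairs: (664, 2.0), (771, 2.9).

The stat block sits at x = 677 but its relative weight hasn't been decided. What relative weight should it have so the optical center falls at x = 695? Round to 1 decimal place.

w ≈ 8.8

Existing Σw = 4.9 (2.0 + 2.9); existing moment 2.0·664 + 2.9·771 = 3563.9.
Set Σw·x/Σw = 695: (3563.9 + 677w) = 695·(4.9 + w).
Solving: w = (695·4.9 − 3563.9) / (677 − 695) = -158.4 / -18 ≈ 8.80.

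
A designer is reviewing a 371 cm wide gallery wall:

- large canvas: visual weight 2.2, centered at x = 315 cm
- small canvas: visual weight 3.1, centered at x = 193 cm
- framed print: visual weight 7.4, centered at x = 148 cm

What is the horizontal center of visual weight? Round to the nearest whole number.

x ≈ 188

Total weight = 2.2 + 3.1 + 7.4 = 12.7.
x: (2.2·315 + 3.1·193 + 7.4·148) / 12.7 = 2386.5 / 12.7 ≈ 187.91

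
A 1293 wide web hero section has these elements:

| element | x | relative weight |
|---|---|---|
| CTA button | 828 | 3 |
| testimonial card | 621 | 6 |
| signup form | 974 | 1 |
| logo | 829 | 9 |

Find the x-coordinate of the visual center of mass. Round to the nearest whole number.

Total weight = 3 + 6 + 1 + 9 = 19.
Σw·x = 3·828 + 6·621 + 1·974 + 9·829 = 14645, so x̄ = 14645/19 ≈ 770.79.

x ≈ 771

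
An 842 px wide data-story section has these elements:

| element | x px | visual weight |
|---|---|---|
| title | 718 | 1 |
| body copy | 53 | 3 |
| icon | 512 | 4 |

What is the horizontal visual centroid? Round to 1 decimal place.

Weights sum to 1 + 3 + 4 = 8.
x-moment: 1·718 + 3·53 + 4·512 = 2925; centroid 2925/8 ≈ 365.62.

x ≈ 365.6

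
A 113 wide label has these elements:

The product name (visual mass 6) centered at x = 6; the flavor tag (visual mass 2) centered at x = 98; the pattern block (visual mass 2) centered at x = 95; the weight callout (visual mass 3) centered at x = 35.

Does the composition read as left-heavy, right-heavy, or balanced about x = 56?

Total weight = 6 + 2 + 2 + 3 = 13.
x-moment: 6·6 + 2·98 + 2·95 + 3·35 = 527; centroid 527/13 ≈ 40.54.
40.5 lies left of the midline 56, so the layout is left-heavy.

left-heavy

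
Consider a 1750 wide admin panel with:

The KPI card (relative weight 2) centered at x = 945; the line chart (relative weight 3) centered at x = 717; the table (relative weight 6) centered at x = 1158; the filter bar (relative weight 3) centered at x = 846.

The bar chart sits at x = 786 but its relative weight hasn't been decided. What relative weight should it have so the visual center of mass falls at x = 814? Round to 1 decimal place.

Existing Σw = 14 (2 + 3 + 6 + 3); existing moment 2·945 + 3·717 + 6·1158 + 3·846 = 13527.
For the centroid to hit 814: (13527 + w·786) / (14 + w) = 814.
Solving: w = (814·14 − 13527) / (786 − 814) = -2131 / -28 ≈ 76.11.

w ≈ 76.1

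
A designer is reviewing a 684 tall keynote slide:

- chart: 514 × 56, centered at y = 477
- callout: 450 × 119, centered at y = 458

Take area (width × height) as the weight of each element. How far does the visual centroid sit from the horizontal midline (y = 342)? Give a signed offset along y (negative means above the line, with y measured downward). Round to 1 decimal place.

Areas → weights: chart 514·56 = 28784, callout 450·119 = 53550; Σw = 82334.
Σw·y = 28784·477 + 53550·458 = 38255868, so ȳ = 38255868/82334 ≈ 464.64.
Difference: 464.64 − 342 ≈ 122.64.

≈ 122.6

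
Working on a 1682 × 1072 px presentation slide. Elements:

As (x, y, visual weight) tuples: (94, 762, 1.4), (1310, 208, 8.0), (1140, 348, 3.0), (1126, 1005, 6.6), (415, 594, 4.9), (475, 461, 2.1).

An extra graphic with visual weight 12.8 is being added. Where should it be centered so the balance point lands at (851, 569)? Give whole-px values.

(666, 609)

New total weight: (1.4 + 8.0 + 3.0 + 6.6 + 4.9 + 2.1) + 12.8 = 38.8.
x: target moment 38.8×851 = 33018.8; current 1.4·94 + 8.0·1310 + 3.0·1140 + 6.6·1126 + 4.9·415 + 2.1·475 = 24494.2; the extra graphic supplies 8524.6, so x = 8524.6/12.8 ≈ 665.98.
y: target moment 38.8×569 = 22077.2; current 1.4·762 + 8.0·208 + 3.0·348 + 6.6·1005 + 4.9·594 + 2.1·461 = 14286.5; the extra graphic supplies 7790.7, so y = 7790.7/12.8 ≈ 608.65.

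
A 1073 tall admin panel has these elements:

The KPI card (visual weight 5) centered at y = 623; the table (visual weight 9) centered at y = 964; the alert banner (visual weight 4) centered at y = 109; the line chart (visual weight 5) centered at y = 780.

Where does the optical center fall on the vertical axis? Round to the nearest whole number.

Weights sum to 5 + 9 + 4 + 5 = 23.
y: (5·623 + 9·964 + 4·109 + 5·780) / 23 = 16127 / 23 ≈ 701.17

y ≈ 701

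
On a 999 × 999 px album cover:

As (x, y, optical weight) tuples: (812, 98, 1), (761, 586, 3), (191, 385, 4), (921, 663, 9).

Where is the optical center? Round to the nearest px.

Weights sum to 1 + 3 + 4 + 9 = 17.
x-moment: 1·812 + 3·761 + 4·191 + 9·921 = 12148; centroid 12148/17 ≈ 714.59.
y-moment: 1·98 + 3·586 + 4·385 + 9·663 = 9363; centroid 9363/17 ≈ 550.76.

(715, 551)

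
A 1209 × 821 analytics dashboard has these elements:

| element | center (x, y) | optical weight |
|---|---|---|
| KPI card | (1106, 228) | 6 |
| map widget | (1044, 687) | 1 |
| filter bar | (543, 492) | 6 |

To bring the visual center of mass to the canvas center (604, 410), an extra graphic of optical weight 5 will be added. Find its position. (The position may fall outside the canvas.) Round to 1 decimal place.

After adding the extra graphic, total weight = 6 + 1 + 6 + 5 = 18.
x: need Σw·x = 18·604 = 10872. Existing = 6·1106 + 1·1044 + 6·543 = 10938. Remainder -66 / 5 ≈ -13.20.
y: need Σw·y = 18·410 = 7380. Existing = 6·228 + 1·687 + 6·492 = 5007. Remainder 2373 / 5 ≈ 474.60.

(-13.2, 474.6)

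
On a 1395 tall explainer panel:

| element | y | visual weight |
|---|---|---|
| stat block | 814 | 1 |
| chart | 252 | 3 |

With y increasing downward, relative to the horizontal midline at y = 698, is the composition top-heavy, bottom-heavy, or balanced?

top-heavy

Weights sum to 1 + 3 = 4.
y: (1·814 + 3·252) / 4 = 1570 / 4 ≈ 392.50
392.5 vs midline 698 → top-heavy.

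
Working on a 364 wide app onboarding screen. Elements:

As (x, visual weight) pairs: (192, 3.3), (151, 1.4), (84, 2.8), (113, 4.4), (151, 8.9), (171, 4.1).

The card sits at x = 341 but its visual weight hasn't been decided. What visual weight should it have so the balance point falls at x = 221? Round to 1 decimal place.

w ≈ 15.7

Existing Σw = 24.9 (3.3 + 1.4 + 2.8 + 4.4 + 8.9 + 4.1); existing moment 3.3·192 + 1.4·151 + 2.8·84 + 4.4·113 + 8.9·151 + 4.1·171 = 3622.4.
Balance at x = 221 requires (3622.4 + w·341) / (24.9 + w) = 221.
Solving: w = (221·24.9 − 3622.4) / (341 − 221) = 1880.5 / 120 ≈ 15.67.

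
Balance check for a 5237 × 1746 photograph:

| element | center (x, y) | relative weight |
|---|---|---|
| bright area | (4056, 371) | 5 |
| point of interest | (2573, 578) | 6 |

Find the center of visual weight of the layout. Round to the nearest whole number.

(3247, 484)

Weights sum to 5 + 6 = 11.
Σw·x = 5·4056 + 6·2573 = 35718, so x̄ = 35718/11 ≈ 3247.09.
Σw·y = 5·371 + 6·578 = 5323, so ȳ = 5323/11 ≈ 483.91.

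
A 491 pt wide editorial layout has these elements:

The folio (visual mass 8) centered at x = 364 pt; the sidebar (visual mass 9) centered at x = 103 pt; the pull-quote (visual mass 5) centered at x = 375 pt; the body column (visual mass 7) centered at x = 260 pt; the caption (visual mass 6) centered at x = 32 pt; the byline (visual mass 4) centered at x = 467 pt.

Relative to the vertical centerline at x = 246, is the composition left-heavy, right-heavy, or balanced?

balanced

Total weight = 8 + 9 + 5 + 7 + 6 + 4 = 39.
x: moment 9594 / weight 39 ≈ 246.00
The centroid 246.00 matches the midline at 246, so the layout is balanced.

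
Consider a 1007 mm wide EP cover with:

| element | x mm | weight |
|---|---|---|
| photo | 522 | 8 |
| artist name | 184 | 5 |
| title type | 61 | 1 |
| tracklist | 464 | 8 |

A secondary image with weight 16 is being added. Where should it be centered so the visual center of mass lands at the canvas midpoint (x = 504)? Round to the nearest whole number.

x ≈ 643

New total weight: (8 + 5 + 1 + 8) + 16 = 38.
x: need Σw·x = 38·504 = 19152. Existing = 8·522 + 5·184 + 1·61 + 8·464 = 8869. Remainder 10283 / 16 ≈ 642.69.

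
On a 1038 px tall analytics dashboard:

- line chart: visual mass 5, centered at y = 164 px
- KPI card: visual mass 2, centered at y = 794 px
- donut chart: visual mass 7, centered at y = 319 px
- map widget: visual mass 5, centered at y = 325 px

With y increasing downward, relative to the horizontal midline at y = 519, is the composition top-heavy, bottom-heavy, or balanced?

top-heavy

Σw = 5 + 2 + 7 + 5 = 19.
Σw·y = 5·164 + 2·794 + 7·319 + 5·325 = 6266, so ȳ = 6266/19 ≈ 329.79.
Since 329.8 is above (smaller y than) 519, the composition reads top-heavy.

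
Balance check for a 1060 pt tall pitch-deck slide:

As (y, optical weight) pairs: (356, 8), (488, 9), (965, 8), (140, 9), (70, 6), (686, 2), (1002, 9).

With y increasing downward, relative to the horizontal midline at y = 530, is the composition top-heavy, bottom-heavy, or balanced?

balanced

Total weight = 8 + 9 + 8 + 9 + 6 + 2 + 9 = 51.
Σw·y = 27030; ȳ = 27030/51 ≈ 530.00.
The centroid 530.00 matches the midline at 530, so the layout is balanced.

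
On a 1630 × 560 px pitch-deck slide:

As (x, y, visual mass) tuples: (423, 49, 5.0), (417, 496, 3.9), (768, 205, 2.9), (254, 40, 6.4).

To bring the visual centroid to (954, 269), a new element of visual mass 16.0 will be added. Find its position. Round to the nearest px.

(1565, 386)

New total weight: (5.0 + 3.9 + 2.9 + 6.4) + 16.0 = 34.2.
Along x: (7594.1 + 16.0·x) / 34.2 = 954 (existing moment 5.0·423 + 3.9·417 + 2.9·768 + 6.4·254 = 7594.1) ⇒ x = (32626.8 − 7594.1) / 16.0 ≈ 1564.54.
Along y: (3029.9 + 16.0·y) / 34.2 = 269 (existing moment 5.0·49 + 3.9·496 + 2.9·205 + 6.4·40 = 3029.9) ⇒ y = (9199.8 − 3029.9) / 16.0 ≈ 385.62.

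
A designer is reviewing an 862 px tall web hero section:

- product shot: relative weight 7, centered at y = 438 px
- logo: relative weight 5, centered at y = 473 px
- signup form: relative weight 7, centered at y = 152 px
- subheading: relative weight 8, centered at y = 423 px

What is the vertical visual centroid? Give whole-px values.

y ≈ 366

Total weight = 7 + 5 + 7 + 8 = 27.
y: (7·438 + 5·473 + 7·152 + 8·423) / 27 = 9879 / 27 ≈ 365.89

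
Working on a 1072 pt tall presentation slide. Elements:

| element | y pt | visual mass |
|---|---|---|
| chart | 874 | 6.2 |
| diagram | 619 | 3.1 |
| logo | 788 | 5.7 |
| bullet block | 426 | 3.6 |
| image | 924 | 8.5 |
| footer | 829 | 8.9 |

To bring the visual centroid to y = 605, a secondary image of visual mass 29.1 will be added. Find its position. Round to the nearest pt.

New total weight: (6.2 + 3.1 + 5.7 + 3.6 + 8.5 + 8.9) + 29.1 = 65.1.
Along y: (28595.0 + 29.1·y) / 65.1 = 605 (existing moment 6.2·874 + 3.1·619 + 5.7·788 + 3.6·426 + 8.5·924 + 8.9·829 = 28595.0) ⇒ y = (39385.5 − 28595.0) / 29.1 ≈ 370.81.

y ≈ 371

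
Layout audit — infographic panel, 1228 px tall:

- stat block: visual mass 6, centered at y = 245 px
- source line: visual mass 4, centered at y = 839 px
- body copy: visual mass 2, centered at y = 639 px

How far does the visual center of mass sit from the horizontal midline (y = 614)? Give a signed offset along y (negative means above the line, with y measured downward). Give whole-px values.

Σw = 6 + 4 + 2 = 12.
Σw·y = 6·245 + 4·839 + 2·639 = 6104, so ȳ = 6104/12 ≈ 508.67.
Against y = 614, that's 508.67 − 614 = -105.33.

≈ -105 px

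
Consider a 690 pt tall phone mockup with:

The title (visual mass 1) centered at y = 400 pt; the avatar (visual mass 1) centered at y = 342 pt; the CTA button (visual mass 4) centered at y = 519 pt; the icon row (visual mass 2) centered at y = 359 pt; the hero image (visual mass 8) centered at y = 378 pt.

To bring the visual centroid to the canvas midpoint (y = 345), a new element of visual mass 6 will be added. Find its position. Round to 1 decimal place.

New total weight: (1 + 1 + 4 + 2 + 8) + 6 = 22.
y: need Σw·y = 22·345 = 7590. Existing = 1·400 + 1·342 + 4·519 + 2·359 + 8·378 = 6560. Remainder 1030 / 6 ≈ 171.67.

y ≈ 171.7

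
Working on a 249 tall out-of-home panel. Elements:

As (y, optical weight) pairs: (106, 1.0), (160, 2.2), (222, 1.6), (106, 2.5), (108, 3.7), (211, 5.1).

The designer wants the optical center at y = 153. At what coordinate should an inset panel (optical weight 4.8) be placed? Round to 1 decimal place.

y ≈ 134.1

After adding the inset panel, total weight = 1.0 + 2.2 + 1.6 + 2.5 + 3.7 + 5.1 + 4.8 = 20.9.
y: need Σw·y = 20.9·153 = 3197.7. Existing = 1.0·106 + 2.2·160 + 1.6·222 + 2.5·106 + 3.7·108 + 5.1·211 = 2553.9. Remainder 643.8 / 4.8 ≈ 134.13.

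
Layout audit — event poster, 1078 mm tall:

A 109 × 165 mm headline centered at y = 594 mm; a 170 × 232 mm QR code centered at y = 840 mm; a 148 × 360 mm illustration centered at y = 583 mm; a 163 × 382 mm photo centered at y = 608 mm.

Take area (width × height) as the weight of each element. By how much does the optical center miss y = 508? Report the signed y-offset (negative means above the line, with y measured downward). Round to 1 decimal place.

Taking area as weight: headline 109·165 = 17985, QR code 170·232 = 39440, illustration 148·360 = 53280, photo 163·382 = 62266. Sum 172971.
Σw·y = 17985·594 + 39440·840 + 53280·583 + 62266·608 = 112732658, so ȳ = 112732658/172971 ≈ 651.74.
Against y = 508, that's 651.74 − 508 = 143.74.

≈ 143.7 mm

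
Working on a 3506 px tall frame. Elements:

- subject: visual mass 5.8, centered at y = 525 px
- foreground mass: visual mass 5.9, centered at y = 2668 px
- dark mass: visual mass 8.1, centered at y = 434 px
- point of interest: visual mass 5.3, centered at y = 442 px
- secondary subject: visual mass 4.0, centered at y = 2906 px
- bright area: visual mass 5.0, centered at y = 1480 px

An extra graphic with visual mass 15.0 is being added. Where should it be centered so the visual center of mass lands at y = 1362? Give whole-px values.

y ≈ 1547

With the extra graphic, Σw becomes 5.8 + 5.9 + 8.1 + 5.3 + 4.0 + 5.0 + 15.0 = 49.1.
Along y: (43668.2 + 15.0·y) / 49.1 = 1362 (existing moment 5.8·525 + 5.9·2668 + 8.1·434 + 5.3·442 + 4.0·2906 + 5.0·1480 = 43668.2) ⇒ y = (66874.2 − 43668.2) / 15.0 ≈ 1547.07.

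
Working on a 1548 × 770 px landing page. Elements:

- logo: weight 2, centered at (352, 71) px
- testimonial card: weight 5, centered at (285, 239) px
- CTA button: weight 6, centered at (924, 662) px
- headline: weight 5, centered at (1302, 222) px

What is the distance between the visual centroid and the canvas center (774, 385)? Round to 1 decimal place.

Total weight = 2 + 5 + 6 + 5 = 18.
x-moment: 2·352 + 5·285 + 6·924 + 5·1302 = 14183; centroid 14183/18 ≈ 787.94.
y-moment: 2·71 + 5·239 + 6·662 + 5·222 = 6419; centroid 6419/18 ≈ 356.61.
Relative to (774, 385): Δ = (13.94, -28.39); |Δ| = √(13.94² + -28.39²) ≈ 31.63.

≈ 31.6 px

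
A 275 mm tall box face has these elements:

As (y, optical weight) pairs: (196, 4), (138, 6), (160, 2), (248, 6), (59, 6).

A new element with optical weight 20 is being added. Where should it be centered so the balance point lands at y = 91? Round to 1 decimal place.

New total weight: (4 + 6 + 2 + 6 + 6) + 20 = 44.
y: need Σw·y = 44·91 = 4004. Existing = 4·196 + 6·138 + 2·160 + 6·248 + 6·59 = 3774. Remainder 230 / 20 ≈ 11.50.

y ≈ 11.5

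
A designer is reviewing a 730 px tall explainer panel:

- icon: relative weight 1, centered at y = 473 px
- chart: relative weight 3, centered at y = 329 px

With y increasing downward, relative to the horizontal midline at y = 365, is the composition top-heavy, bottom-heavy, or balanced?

balanced

Weights sum to 1 + 3 = 4.
Σw·y = 1·473 + 3·329 = 1460, so ȳ = 1460/4 ≈ 365.00.
365.00 = 365 exactly: balanced.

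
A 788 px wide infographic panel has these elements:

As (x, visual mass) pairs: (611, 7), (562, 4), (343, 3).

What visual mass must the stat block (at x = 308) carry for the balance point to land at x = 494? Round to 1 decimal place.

Fixed elements: Σw = 7 + 4 + 3 = 14, Σw·x = 7·611 + 4·562 + 3·343 = 7554.
Balance at x = 494 requires (7554 + w·308) / (14 + w) = 494.
Solving: w = (494·14 − 7554) / (308 − 494) = -638 / -186 ≈ 3.43.

w ≈ 3.4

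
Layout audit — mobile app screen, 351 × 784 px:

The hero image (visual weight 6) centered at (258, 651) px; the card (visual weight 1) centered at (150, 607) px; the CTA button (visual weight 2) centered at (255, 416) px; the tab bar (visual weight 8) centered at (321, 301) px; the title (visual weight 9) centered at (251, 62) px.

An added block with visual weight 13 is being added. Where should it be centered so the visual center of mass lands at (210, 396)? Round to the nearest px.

New total weight: (6 + 1 + 2 + 8 + 9) + 13 = 39.
Along x: (7035 + 13·x) / 39 = 210 (existing moment 6·258 + 1·150 + 2·255 + 8·321 + 9·251 = 7035) ⇒ x = (8190 − 7035) / 13 ≈ 88.85.
Along y: (8311 + 13·y) / 39 = 396 (existing moment 6·651 + 1·607 + 2·416 + 8·301 + 9·62 = 8311) ⇒ y = (15444 − 8311) / 13 ≈ 548.69.

(89, 549)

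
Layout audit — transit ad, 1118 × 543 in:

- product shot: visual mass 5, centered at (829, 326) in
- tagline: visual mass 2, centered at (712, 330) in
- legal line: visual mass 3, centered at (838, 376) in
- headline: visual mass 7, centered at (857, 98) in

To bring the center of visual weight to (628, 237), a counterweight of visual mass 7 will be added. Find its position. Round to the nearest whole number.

(141, 226)

New total weight: (5 + 2 + 3 + 7) + 7 = 24.
x: target moment 24×628 = 15072; current 5·829 + 2·712 + 3·838 + 7·857 = 14082; the counterweight supplies 990, so x = 990/7 ≈ 141.43.
y: target moment 24×237 = 5688; current 5·326 + 2·330 + 3·376 + 7·98 = 4104; the counterweight supplies 1584, so y = 1584/7 ≈ 226.29.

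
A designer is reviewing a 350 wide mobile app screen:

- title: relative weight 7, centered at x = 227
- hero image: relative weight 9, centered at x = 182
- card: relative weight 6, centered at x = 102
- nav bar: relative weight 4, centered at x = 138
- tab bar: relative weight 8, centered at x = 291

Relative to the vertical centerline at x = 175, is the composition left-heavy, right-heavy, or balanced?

right-heavy

Total weight = 7 + 9 + 6 + 4 + 8 = 34.
x: (7·227 + 9·182 + 6·102 + 4·138 + 8·291) / 34 = 6719 / 34 ≈ 197.62
197.6 vs midline 175 → right-heavy.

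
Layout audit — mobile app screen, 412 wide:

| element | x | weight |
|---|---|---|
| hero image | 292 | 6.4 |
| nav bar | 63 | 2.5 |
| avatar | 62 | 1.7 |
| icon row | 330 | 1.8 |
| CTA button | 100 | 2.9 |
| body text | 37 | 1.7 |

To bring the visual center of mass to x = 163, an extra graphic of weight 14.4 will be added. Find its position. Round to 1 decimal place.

With the extra graphic, Σw becomes 6.4 + 2.5 + 1.7 + 1.8 + 2.9 + 1.7 + 14.4 = 31.4.
Along x: (3078.6 + 14.4·x) / 31.4 = 163 (existing moment 6.4·292 + 2.5·63 + 1.7·62 + 1.8·330 + 2.9·100 + 1.7·37 = 3078.6) ⇒ x = (5118.2 − 3078.6) / 14.4 ≈ 141.64.

x ≈ 141.6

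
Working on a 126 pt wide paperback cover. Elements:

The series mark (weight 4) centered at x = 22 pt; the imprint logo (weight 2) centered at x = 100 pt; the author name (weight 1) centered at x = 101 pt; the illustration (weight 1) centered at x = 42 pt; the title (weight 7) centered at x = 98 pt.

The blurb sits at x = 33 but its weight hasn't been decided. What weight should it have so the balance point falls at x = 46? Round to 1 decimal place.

w ≈ 32.8

Known weights sum to 4 + 2 + 1 + 1 + 7 = 15; their moment is 4·22 + 2·100 + 1·101 + 1·42 + 7·98 = 1117.
Set Σw·x/Σw = 46: (1117 + 33w) = 46·(15 + w).
Rearranging, w·(33 − 46) = 46·15 − 1117 = -427, so w ≈ -427/-13 = 32.85.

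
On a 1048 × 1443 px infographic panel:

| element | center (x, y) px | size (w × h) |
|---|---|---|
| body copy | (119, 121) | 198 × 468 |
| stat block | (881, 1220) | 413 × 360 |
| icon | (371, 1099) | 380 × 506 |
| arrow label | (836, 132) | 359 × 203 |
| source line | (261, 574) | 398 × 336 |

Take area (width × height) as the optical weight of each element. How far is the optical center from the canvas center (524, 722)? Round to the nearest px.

Areas → weights: body copy 198·468 = 92664, stat block 413·360 = 148680, icon 380·506 = 192280, arrow label 359·203 = 72877, source line 398·336 = 133728; Σw = 640229.
x: (92664·119 + 148680·881 + 192280·371 + 72877·836 + 133728·261) / 640229 = 309178156 / 640229 ≈ 482.92
y: (92664·121 + 148680·1220 + 192280·1099 + 72877·132 + 133728·574) / 640229 = 490297300 / 640229 ≈ 765.82
Offset from (524, 722): Δx ≈ -41.08, Δy ≈ 43.82; distance = √(Δx² + Δy²) ≈ 60.06.

≈ 60 px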